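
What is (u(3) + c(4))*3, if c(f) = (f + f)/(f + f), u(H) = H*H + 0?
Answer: 30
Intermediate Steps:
u(H) = H**2 (u(H) = H**2 + 0 = H**2)
c(f) = 1 (c(f) = (2*f)/((2*f)) = (2*f)*(1/(2*f)) = 1)
(u(3) + c(4))*3 = (3**2 + 1)*3 = (9 + 1)*3 = 10*3 = 30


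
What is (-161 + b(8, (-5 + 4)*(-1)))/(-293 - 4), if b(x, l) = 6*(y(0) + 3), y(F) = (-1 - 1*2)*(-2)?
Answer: 107/297 ≈ 0.36027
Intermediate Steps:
y(F) = 6 (y(F) = (-1 - 2)*(-2) = -3*(-2) = 6)
b(x, l) = 54 (b(x, l) = 6*(6 + 3) = 6*9 = 54)
(-161 + b(8, (-5 + 4)*(-1)))/(-293 - 4) = (-161 + 54)/(-293 - 4) = -107/(-297) = -107*(-1/297) = 107/297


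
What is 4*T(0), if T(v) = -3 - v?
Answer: -12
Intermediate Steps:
4*T(0) = 4*(-3 - 1*0) = 4*(-3 + 0) = 4*(-3) = -12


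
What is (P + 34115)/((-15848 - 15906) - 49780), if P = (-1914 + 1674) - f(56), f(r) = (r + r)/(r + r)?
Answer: -16937/40767 ≈ -0.41546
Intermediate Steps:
f(r) = 1 (f(r) = (2*r)/((2*r)) = (2*r)*(1/(2*r)) = 1)
P = -241 (P = (-1914 + 1674) - 1*1 = -240 - 1 = -241)
(P + 34115)/((-15848 - 15906) - 49780) = (-241 + 34115)/((-15848 - 15906) - 49780) = 33874/(-31754 - 49780) = 33874/(-81534) = 33874*(-1/81534) = -16937/40767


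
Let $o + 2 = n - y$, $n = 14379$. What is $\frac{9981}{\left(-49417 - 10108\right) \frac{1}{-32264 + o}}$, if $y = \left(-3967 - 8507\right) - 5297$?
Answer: $\frac{1157796}{59525} \approx 19.451$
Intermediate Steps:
$y = -17771$ ($y = -12474 - 5297 = -17771$)
$o = 32148$ ($o = -2 + \left(14379 - -17771\right) = -2 + \left(14379 + 17771\right) = -2 + 32150 = 32148$)
$\frac{9981}{\left(-49417 - 10108\right) \frac{1}{-32264 + o}} = \frac{9981}{\left(-49417 - 10108\right) \frac{1}{-32264 + 32148}} = \frac{9981}{\left(-59525\right) \frac{1}{-116}} = \frac{9981}{\left(-59525\right) \left(- \frac{1}{116}\right)} = \frac{9981}{\frac{59525}{116}} = 9981 \cdot \frac{116}{59525} = \frac{1157796}{59525}$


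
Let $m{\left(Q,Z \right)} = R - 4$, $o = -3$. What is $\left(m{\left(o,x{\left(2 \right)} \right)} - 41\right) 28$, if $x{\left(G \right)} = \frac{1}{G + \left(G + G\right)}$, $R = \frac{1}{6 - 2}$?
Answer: $-1253$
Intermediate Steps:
$R = \frac{1}{4} \approx 0.25$
$x{\left(G \right)} = \frac{1}{3 G}$ ($x{\left(G \right)} = \frac{1}{G + 2 G} = \frac{1}{3 G}$)
$m{\left(Q,Z \right)} = - \frac{15}{4}$ ($m{\left(Q,Z \right)} = \frac{1}{4} - 4 = - \frac{15}{4}$)
$\left(m{\left(o,x{\left(2 \right)} \right)} - 41\right) 28 = \left(- \frac{15}{4} - 41\right) 28 = \left(- \frac{179}{4}\right) 28 = -1253$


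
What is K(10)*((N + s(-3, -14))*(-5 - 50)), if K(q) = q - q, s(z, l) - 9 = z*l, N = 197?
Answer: 0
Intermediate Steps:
s(z, l) = 9 + l*z (s(z, l) = 9 + z*l = 9 + l*z)
K(q) = 0
K(10)*((N + s(-3, -14))*(-5 - 50)) = 0*((197 + (9 - 14*(-3)))*(-5 - 50)) = 0*((197 + (9 + 42))*(-55)) = 0*((197 + 51)*(-55)) = 0*(248*(-55)) = 0*(-13640) = 0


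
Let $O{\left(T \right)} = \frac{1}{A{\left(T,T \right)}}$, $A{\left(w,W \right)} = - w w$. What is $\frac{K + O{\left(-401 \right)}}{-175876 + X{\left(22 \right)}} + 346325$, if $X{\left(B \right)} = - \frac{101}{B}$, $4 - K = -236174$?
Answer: $\frac{215482249711495531}{622199047773} \approx 3.4632 \cdot 10^{5}$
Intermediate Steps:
$K = 236178$ ($K = 4 - -236174 = 4 + 236174 = 236178$)
$A{\left(w,W \right)} = - w^{2}$
$O{\left(T \right)} = - \frac{1}{T^{2}}$ ($O{\left(T \right)} = \frac{1}{\left(-1\right) T^{2}} = - \frac{1}{T^{2}}$)
$\frac{K + O{\left(-401 \right)}}{-175876 + X{\left(22 \right)}} + 346325 = \frac{236178 - \frac{1}{160801}}{-175876 - \frac{101}{22}} + 346325 = \frac{37977658577}{160801 \left(- \frac{3869373}{22}\right)} + 346325 = \frac{37977658577}{160801} \left(- \frac{22}{3869373}\right) + 346325 = - \frac{835508488694}{622199047773} + 346325 = \frac{215482249711495531}{622199047773}$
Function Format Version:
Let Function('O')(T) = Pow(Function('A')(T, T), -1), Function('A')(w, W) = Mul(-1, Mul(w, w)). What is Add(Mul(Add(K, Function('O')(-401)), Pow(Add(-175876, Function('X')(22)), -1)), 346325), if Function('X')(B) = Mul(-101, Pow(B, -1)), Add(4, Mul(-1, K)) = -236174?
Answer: Rational(215482249711495531, 622199047773) ≈ 3.4632e+5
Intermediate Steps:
K = 236178 (K = Add(4, Mul(-1, -236174)) = Add(4, 236174) = 236178)
Function('A')(w, W) = Mul(-1, Pow(w, 2))
Function('O')(T) = Mul(-1, Pow(T, -2)) (Function('O')(T) = Pow(Mul(-1, Pow(T, 2)), -1) = Mul(-1, Pow(T, -2)))
Add(Mul(Add(K, Function('O')(-401)), Pow(Add(-175876, Function('X')(22)), -1)), 346325) = Add(Mul(Add(236178, Mul(-1, Pow(-401, -2))), Pow(Add(-175876, Mul(-101, Pow(22, -1))), -1)), 346325) = Add(Mul(Add(236178, Mul(-1, Rational(1, 160801))), Pow(Add(-175876, Mul(-101, Rational(1, 22))), -1)), 346325) = Add(Mul(Add(236178, Rational(-1, 160801)), Pow(Add(-175876, Rational(-101, 22)), -1)), 346325) = Add(Mul(Rational(37977658577, 160801), Pow(Rational(-3869373, 22), -1)), 346325) = Add(Mul(Rational(37977658577, 160801), Rational(-22, 3869373)), 346325) = Add(Rational(-835508488694, 622199047773), 346325) = Rational(215482249711495531, 622199047773)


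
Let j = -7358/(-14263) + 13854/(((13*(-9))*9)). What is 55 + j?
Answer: 212063339/5006313 ≈ 42.359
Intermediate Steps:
j = -63283876/5006313 (j = -7358*(-1/14263) + 13854/((-117*9)) = 7358/14263 + 13854/(-1053) = 7358/14263 + 13854*(-1/1053) = 7358/14263 - 4618/351 = -63283876/5006313 ≈ -12.641)
55 + j = 55 - 63283876/5006313 = 212063339/5006313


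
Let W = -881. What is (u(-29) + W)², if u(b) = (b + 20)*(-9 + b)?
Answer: 290521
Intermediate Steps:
u(b) = (-9 + b)*(20 + b) (u(b) = (20 + b)*(-9 + b) = (-9 + b)*(20 + b))
(u(-29) + W)² = ((-180 + (-29)² + 11*(-29)) - 881)² = ((-180 + 841 - 319) - 881)² = (342 - 881)² = (-539)² = 290521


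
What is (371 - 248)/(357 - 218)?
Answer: 123/139 ≈ 0.88489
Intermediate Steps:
(371 - 248)/(357 - 218) = 123/139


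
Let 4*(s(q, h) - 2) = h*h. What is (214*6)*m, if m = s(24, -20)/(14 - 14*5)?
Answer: -16371/7 ≈ -2338.7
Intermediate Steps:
s(q, h) = 2 + h**2/4 (s(q, h) = 2 + (h*h)/4 = 2 + h**2/4)
m = -51/28 (m = (2 + (1/4)*(-20)**2)/(14 - 14*5) = (2 + (1/4)*400)/(14 - 70) = (2 + 100)/(-56) = 102*(-1/56) = -51/28 ≈ -1.8214)
(214*6)*m = (214*6)*(-51/28) = 1284*(-51/28) = -16371/7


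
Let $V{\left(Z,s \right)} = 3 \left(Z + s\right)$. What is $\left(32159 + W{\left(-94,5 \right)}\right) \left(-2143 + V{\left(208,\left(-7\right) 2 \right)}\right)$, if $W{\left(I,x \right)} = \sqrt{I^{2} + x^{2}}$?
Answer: $-50200199 - 1561 \sqrt{8861} \approx -5.0347 \cdot 10^{7}$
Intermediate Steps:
$V{\left(Z,s \right)} = 3 Z + 3 s$
$\left(32159 + W{\left(-94,5 \right)}\right) \left(-2143 + V{\left(208,\left(-7\right) 2 \right)}\right) = \left(32159 + \sqrt{\left(-94\right)^{2} + 5^{2}}\right) \left(-2143 + \left(3 \cdot 208 + 3 \left(\left(-7\right) 2\right)\right)\right) = \left(32159 + \sqrt{8836 + 25}\right) \left(-2143 + \left(624 + 3 \left(-14\right)\right)\right) = \left(32159 + \sqrt{8861}\right) \left(-2143 + \left(624 - 42\right)\right) = \left(32159 + \sqrt{8861}\right) \left(-2143 + 582\right) = \left(32159 + \sqrt{8861}\right) \left(-1561\right) = -50200199 - 1561 \sqrt{8861}$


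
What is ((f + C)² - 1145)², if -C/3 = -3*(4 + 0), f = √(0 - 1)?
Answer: 17316 + 21600*I ≈ 17316.0 + 21600.0*I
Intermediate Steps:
f = I (f = √(-1) = I ≈ 1.0*I)
C = 36 (C = -(-9)*(4 + 0) = -(-9)*4 = -3*(-12) = 36)
((f + C)² - 1145)² = ((I + 36)² - 1145)² = ((36 + I)² - 1145)² = (-1145 + (36 + I)²)²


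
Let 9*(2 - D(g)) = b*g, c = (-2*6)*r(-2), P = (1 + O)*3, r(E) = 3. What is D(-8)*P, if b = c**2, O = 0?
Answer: 3462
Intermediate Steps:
P = 3 (P = (1 + 0)*3 = 1*3 = 3)
c = -36 (c = -2*6*3 = -12*3 = -36)
b = 1296 (b = (-36)**2 = 1296)
D(g) = 2 - 144*g
D(-8)*P = (2 - 144*(-8))*3 = (2 + 1152)*3 = 1154*3 = 3462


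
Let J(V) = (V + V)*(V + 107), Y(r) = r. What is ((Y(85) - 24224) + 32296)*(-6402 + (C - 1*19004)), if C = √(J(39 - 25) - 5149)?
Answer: -207236742 + 8157*I*√1761 ≈ -2.0724e+8 + 3.423e+5*I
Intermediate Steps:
J(V) = 2*V*(107 + V) (J(V) = (2*V)*(107 + V) = 2*V*(107 + V))
C = I*√1761 (C = √(2*(39 - 25)*(107 + (39 - 25)) - 5149) = √(2*14*(107 + 14) - 5149) = √(2*14*121 - 5149) = √(3388 - 5149) = √(-1761) = I*√1761 ≈ 41.964*I)
((Y(85) - 24224) + 32296)*(-6402 + (C - 1*19004)) = ((85 - 24224) + 32296)*(-6402 + (I*√1761 - 1*19004)) = (-24139 + 32296)*(-6402 + (I*√1761 - 19004)) = 8157*(-6402 + (-19004 + I*√1761)) = 8157*(-25406 + I*√1761) = -207236742 + 8157*I*√1761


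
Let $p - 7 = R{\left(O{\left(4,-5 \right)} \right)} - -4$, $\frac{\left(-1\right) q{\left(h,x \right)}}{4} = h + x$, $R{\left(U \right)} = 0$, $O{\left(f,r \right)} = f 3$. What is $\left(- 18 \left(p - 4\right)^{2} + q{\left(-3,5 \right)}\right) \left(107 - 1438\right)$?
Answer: $1184590$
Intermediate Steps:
$O{\left(f,r \right)} = 3 f$
$q{\left(h,x \right)} = - 4 h - 4 x$ ($q{\left(h,x \right)} = - 4 \left(h + x\right) = - 4 h - 4 x$)
$p = 11$ ($p = 7 + \left(0 - -4\right) = 7 + \left(0 + 4\right) = 7 + 4 = 11$)
$\left(- 18 \left(p - 4\right)^{2} + q{\left(-3,5 \right)}\right) \left(107 - 1438\right) = \left(- 18 \left(11 - 4\right)^{2} - 8\right) \left(107 - 1438\right) = \left(- 18 \cdot 7^{2} + \left(12 - 20\right)\right) \left(-1331\right) = \left(\left(-18\right) 49 - 8\right) \left(-1331\right) = \left(-882 - 8\right) \left(-1331\right) = \left(-890\right) \left(-1331\right) = 1184590$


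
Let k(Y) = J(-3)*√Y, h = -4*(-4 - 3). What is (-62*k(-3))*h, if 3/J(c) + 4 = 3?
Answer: 5208*I*√3 ≈ 9020.5*I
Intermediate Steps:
J(c) = -3 (J(c) = 3/(-4 + 3) = 3/(-1) = 3*(-1) = -3)
h = 28 (h = -4*(-7) = 28)
k(Y) = -3*√Y
(-62*k(-3))*h = -(-186)*√(-3)*28 = -(-186)*I*√3*28 = (186*I*√3)*28 = 5208*I*√3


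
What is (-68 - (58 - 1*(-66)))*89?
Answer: -17088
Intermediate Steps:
(-68 - (58 - 1*(-66)))*89 = (-68 - (58 + 66))*89 = (-68 - 1*124)*89 = (-68 - 124)*89 = -192*89 = -17088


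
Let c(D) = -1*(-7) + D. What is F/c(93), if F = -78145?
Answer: -15629/20 ≈ -781.45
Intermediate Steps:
c(D) = 7 + D
F/c(93) = -78145/(7 + 93) = -78145/100 = -78145*1/100 = -15629/20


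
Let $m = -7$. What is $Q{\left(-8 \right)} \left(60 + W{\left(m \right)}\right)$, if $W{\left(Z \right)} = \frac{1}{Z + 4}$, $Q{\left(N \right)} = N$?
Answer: $- \frac{1432}{3} \approx -477.33$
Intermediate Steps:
$W{\left(Z \right)} = \frac{1}{4 + Z}$
$Q{\left(-8 \right)} \left(60 + W{\left(m \right)}\right) = - 8 \left(60 + \frac{1}{4 - 7}\right) = - 8 \left(60 + \frac{1}{-3}\right) = - 8 \left(60 - \frac{1}{3}\right) = \left(-8\right) \frac{179}{3} = - \frac{1432}{3}$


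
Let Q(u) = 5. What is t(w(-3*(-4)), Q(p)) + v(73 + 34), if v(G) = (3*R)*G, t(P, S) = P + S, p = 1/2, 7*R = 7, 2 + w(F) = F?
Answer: 336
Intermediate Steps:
w(F) = -2 + F
R = 1 (R = (1/7)*7 = 1)
p = 1/2 ≈ 0.50000
v(G) = 3*G (v(G) = (3*1)*G = 3*G)
t(w(-3*(-4)), Q(p)) + v(73 + 34) = ((-2 - 3*(-4)) + 5) + 3*(73 + 34) = ((-2 + 12) + 5) + 3*107 = (10 + 5) + 321 = 15 + 321 = 336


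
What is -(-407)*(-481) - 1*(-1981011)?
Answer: 1785244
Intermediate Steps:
-(-407)*(-481) - 1*(-1981011) = -407*481 + 1981011 = -195767 + 1981011 = 1785244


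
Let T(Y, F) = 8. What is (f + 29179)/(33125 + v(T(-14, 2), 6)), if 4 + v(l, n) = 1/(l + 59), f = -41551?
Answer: -207231/554777 ≈ -0.37354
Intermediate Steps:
v(l, n) = -4 + 1/(59 + l) (v(l, n) = -4 + 1/(l + 59) = -4 + 1/(59 + l))
(f + 29179)/(33125 + v(T(-14, 2), 6)) = (-41551 + 29179)/(33125 + (-235 - 4*8)/(59 + 8)) = -12372/(33125 + (-235 - 32)/67) = -12372/(33125 + (1/67)*(-267)) = -12372/(33125 - 267/67) = -12372/2219108/67 = -12372*67/2219108 = -207231/554777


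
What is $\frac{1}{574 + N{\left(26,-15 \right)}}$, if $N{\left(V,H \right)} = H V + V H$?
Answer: $- \frac{1}{206} \approx -0.0048544$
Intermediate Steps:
$N{\left(V,H \right)} = 2 H V$ ($N{\left(V,H \right)} = H V + H V = 2 H V$)
$\frac{1}{574 + N{\left(26,-15 \right)}} = \frac{1}{574 + 2 \left(-15\right) 26} = \frac{1}{574 - 780} = \frac{1}{-206} = - \frac{1}{206}$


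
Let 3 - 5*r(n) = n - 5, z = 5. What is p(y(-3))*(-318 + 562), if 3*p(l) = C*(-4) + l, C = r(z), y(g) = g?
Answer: -2196/5 ≈ -439.20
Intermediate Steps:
r(n) = 8/5 - n/5 (r(n) = ⅗ - (n - 5)/5 = ⅗ - (-5 + n)/5 = ⅗ + (1 - n/5) = 8/5 - n/5)
C = ⅗ (C = 8/5 - ⅕*5 = 8/5 - 1 = ⅗ ≈ 0.60000)
p(l) = -⅘ + l/3 (p(l) = ((⅗)*(-4) + l)/3 = (-12/5 + l)/3 = -⅘ + l/3)
p(y(-3))*(-318 + 562) = (-⅘ + (⅓)*(-3))*(-318 + 562) = (-⅘ - 1)*244 = -9/5*244 = -2196/5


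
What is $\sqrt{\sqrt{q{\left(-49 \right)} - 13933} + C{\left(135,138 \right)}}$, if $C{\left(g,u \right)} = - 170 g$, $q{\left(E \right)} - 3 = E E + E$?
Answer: $\sqrt{-22950 + i \sqrt{11578}} \approx 0.3551 + 151.49 i$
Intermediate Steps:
$q{\left(E \right)} = 3 + E + E^{2}$ ($q{\left(E \right)} = 3 + \left(E E + E\right) = 3 + \left(E^{2} + E\right) = 3 + \left(E + E^{2}\right) = 3 + E + E^{2}$)
$\sqrt{\sqrt{q{\left(-49 \right)} - 13933} + C{\left(135,138 \right)}} = \sqrt{\sqrt{\left(3 - 49 + \left(-49\right)^{2}\right) - 13933} - 22950} = \sqrt{\sqrt{\left(3 - 49 + 2401\right) - 13933} - 22950} = \sqrt{\sqrt{2355 - 13933} - 22950} = \sqrt{\sqrt{-11578} - 22950} = \sqrt{i \sqrt{11578} - 22950} = \sqrt{-22950 + i \sqrt{11578}}$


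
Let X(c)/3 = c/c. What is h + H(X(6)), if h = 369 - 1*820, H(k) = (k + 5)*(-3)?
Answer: -475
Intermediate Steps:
X(c) = 3 (X(c) = 3*(c/c) = 3*1 = 3)
H(k) = -15 - 3*k (H(k) = (5 + k)*(-3) = -15 - 3*k)
h = -451 (h = 369 - 820 = -451)
h + H(X(6)) = -451 + (-15 - 3*3) = -451 + (-15 - 9) = -451 - 24 = -475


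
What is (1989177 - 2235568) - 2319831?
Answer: -2566222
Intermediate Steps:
(1989177 - 2235568) - 2319831 = -246391 - 2319831 = -2566222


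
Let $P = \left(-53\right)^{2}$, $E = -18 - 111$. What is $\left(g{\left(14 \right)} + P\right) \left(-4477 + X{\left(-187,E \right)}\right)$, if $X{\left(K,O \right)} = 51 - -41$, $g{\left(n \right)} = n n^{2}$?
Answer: $-24349905$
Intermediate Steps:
$E = -129$ ($E = -18 - 111 = -129$)
$g{\left(n \right)} = n^{3}$
$X{\left(K,O \right)} = 92$ ($X{\left(K,O \right)} = 51 + 41 = 92$)
$P = 2809$
$\left(g{\left(14 \right)} + P\right) \left(-4477 + X{\left(-187,E \right)}\right) = \left(14^{3} + 2809\right) \left(-4477 + 92\right) = \left(2744 + 2809\right) \left(-4385\right) = 5553 \left(-4385\right) = -24349905$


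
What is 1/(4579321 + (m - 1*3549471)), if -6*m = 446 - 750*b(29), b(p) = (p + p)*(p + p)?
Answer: 3/4350827 ≈ 6.8952e-7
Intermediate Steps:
b(p) = 4*p**2 (b(p) = (2*p)*(2*p) = 4*p**2)
m = 1261277/3 (m = -(446 - 3000*29**2)/6 = -(446 - 3000*841)/6 = -(446 - 750*3364)/6 = -(446 - 2523000)/6 = -1/6*(-2522554) = 1261277/3 ≈ 4.2043e+5)
1/(4579321 + (m - 1*3549471)) = 1/(4579321 + (1261277/3 - 1*3549471)) = 1/(4579321 + (1261277/3 - 3549471)) = 1/(4579321 - 9387136/3) = 1/(4350827/3) = 3/4350827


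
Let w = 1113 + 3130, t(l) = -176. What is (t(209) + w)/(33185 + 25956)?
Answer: 4067/59141 ≈ 0.068768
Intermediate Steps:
w = 4243
(t(209) + w)/(33185 + 25956) = (-176 + 4243)/(33185 + 25956) = 4067/59141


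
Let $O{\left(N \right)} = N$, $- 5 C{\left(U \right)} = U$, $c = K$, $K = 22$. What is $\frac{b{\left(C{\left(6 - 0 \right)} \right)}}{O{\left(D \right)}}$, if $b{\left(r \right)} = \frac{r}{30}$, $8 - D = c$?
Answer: $\frac{1}{350} \approx 0.0028571$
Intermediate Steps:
$c = 22$
$C{\left(U \right)} = - \frac{U}{5}$
$D = -14$ ($D = 8 - 22 = -14$)
$b{\left(r \right)} = \frac{r}{30}$ ($b{\left(r \right)} = r \frac{1}{30} = \frac{r}{30}$)
$\frac{b{\left(C{\left(6 - 0 \right)} \right)}}{O{\left(D \right)}} = \frac{\frac{1}{30} \left(- \frac{6 - 0}{5}\right)}{-14} = \frac{\left(- \frac{1}{5}\right) \left(6 + 0\right)}{30} \left(- \frac{1}{14}\right) = \frac{\left(- \frac{1}{5}\right) 6}{30} \left(- \frac{1}{14}\right) = \frac{1}{30} \left(- \frac{6}{5}\right) \left(- \frac{1}{14}\right) = \left(- \frac{1}{25}\right) \left(- \frac{1}{14}\right) = \frac{1}{350}$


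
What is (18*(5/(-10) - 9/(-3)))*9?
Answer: 405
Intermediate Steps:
(18*(5/(-10) - 9/(-3)))*9 = (18*(5*(-1/10) - 9*(-1/3)))*9 = (18*(-1/2 + 3))*9 = (18*(5/2))*9 = 45*9 = 405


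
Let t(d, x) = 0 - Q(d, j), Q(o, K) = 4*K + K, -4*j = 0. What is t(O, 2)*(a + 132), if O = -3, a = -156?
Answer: 0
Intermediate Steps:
j = 0 (j = -1/4*0 = 0)
Q(o, K) = 5*K
t(d, x) = 0 (t(d, x) = 0 - 5*0 = 0 - 1*0 = 0 + 0 = 0)
t(O, 2)*(a + 132) = 0*(-156 + 132) = 0*(-24) = 0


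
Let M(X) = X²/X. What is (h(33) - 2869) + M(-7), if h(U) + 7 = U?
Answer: -2850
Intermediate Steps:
h(U) = -7 + U
M(X) = X
(h(33) - 2869) + M(-7) = ((-7 + 33) - 2869) - 7 = (26 - 2869) - 7 = -2843 - 7 = -2850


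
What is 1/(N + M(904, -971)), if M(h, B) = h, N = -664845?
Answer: -1/663941 ≈ -1.5062e-6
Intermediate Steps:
1/(N + M(904, -971)) = 1/(-664845 + 904) = 1/(-663941) = -1/663941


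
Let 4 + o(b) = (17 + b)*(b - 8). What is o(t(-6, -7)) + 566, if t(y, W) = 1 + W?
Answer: 408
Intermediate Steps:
o(b) = -4 + (-8 + b)*(17 + b) (o(b) = -4 + (17 + b)*(b - 8) = -4 + (17 + b)*(-8 + b) = -4 + (-8 + b)*(17 + b))
o(t(-6, -7)) + 566 = (-140 + (1 - 7)² + 9*(1 - 7)) + 566 = (-140 + (-6)² + 9*(-6)) + 566 = (-140 + 36 - 54) + 566 = -158 + 566 = 408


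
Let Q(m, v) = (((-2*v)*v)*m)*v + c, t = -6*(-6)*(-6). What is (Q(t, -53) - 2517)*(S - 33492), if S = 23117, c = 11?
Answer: 667292713750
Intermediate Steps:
t = -216 (t = 36*(-6) = -216)
Q(m, v) = 11 - 2*m*v**3 (Q(m, v) = (((-2*v)*v)*m)*v + 11 = ((-2*v**2)*m)*v + 11 = (-2*m*v**2)*v + 11 = -2*m*v**3 + 11 = 11 - 2*m*v**3)
(Q(t, -53) - 2517)*(S - 33492) = ((11 - 2*(-216)*(-53)**3) - 2517)*(23117 - 33492) = ((11 - 2*(-216)*(-148877)) - 2517)*(-10375) = ((11 - 64314864) - 2517)*(-10375) = (-64314853 - 2517)*(-10375) = -64317370*(-10375) = 667292713750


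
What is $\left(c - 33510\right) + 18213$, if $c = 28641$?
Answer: $13344$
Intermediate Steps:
$\left(c - 33510\right) + 18213 = \left(28641 - 33510\right) + 18213 = -4869 + 18213 = 13344$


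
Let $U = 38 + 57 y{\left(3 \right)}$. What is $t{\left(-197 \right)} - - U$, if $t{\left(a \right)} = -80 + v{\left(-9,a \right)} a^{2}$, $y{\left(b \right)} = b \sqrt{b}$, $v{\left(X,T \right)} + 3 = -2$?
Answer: $-194087 + 171 \sqrt{3} \approx -1.9379 \cdot 10^{5}$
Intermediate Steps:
$v{\left(X,T \right)} = -5$ ($v{\left(X,T \right)} = -3 - 2 = -5$)
$y{\left(b \right)} = b^{\frac{3}{2}}$
$U = 38 + 171 \sqrt{3}$ ($U = 38 + 57 \cdot 3^{\frac{3}{2}} = 38 + 57 \cdot 3 \sqrt{3} = 38 + 171 \sqrt{3} \approx 334.18$)
$t{\left(a \right)} = -80 - 5 a^{2}$
$t{\left(-197 \right)} - - U = \left(-80 - 5 \left(-197\right)^{2}\right) - - (38 + 171 \sqrt{3}) = \left(-80 - 194045\right) - \left(-38 - 171 \sqrt{3}\right) = \left(-80 - 194045\right) + \left(38 + 171 \sqrt{3}\right) = -194125 + \left(38 + 171 \sqrt{3}\right) = -194087 + 171 \sqrt{3}$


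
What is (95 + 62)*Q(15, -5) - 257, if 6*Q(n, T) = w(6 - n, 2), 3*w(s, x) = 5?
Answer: -3841/18 ≈ -213.39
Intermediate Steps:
w(s, x) = 5/3 (w(s, x) = (1/3)*5 = 5/3)
Q(n, T) = 5/18 (Q(n, T) = (1/6)*(5/3) = 5/18)
(95 + 62)*Q(15, -5) - 257 = (95 + 62)*(5/18) - 257 = 157*(5/18) - 257 = 785/18 - 257 = -3841/18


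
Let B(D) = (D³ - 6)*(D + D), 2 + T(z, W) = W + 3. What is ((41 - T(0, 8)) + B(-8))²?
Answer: 69222400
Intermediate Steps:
T(z, W) = 1 + W (T(z, W) = -2 + (W + 3) = -2 + (3 + W) = 1 + W)
B(D) = 2*D*(-6 + D³) (B(D) = (-6 + D³)*(2*D) = 2*D*(-6 + D³))
((41 - T(0, 8)) + B(-8))² = ((41 - (1 + 8)) + 2*(-8)*(-6 + (-8)³))² = ((41 - 1*9) + 2*(-8)*(-6 - 512))² = ((41 - 9) + 2*(-8)*(-518))² = (32 + 8288)² = 8320² = 69222400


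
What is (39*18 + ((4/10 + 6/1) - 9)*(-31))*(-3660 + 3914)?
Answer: 993902/5 ≈ 1.9878e+5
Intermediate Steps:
(39*18 + ((4/10 + 6/1) - 9)*(-31))*(-3660 + 3914) = (702 + ((4*(⅒) + 6*1) - 9)*(-31))*254 = (702 + ((⅖ + 6) - 9)*(-31))*254 = (702 + (32/5 - 9)*(-31))*254 = (702 - 13/5*(-31))*254 = (702 + 403/5)*254 = (3913/5)*254 = 993902/5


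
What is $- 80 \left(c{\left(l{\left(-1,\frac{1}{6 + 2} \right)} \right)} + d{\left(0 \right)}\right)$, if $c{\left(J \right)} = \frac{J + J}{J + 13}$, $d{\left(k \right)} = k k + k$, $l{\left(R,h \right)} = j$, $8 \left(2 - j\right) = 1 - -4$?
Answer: $- \frac{352}{23} \approx -15.304$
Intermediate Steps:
$j = \frac{11}{8}$ ($j = 2 - \frac{1 - -4}{8} = 2 - \frac{1 + 4}{8} = 2 - \frac{5}{8} = \frac{11}{8} \approx 1.375$)
$l{\left(R,h \right)} = \frac{11}{8}$
$d{\left(k \right)} = k + k^{2}$ ($d{\left(k \right)} = k^{2} + k = k + k^{2}$)
$c{\left(J \right)} = \frac{2 J}{13 + J}$
$- 80 \left(c{\left(l{\left(-1,\frac{1}{6 + 2} \right)} \right)} + d{\left(0 \right)}\right) = - 80 \left(2 \cdot \frac{11}{8} \frac{1}{13 + \frac{11}{8}} + 0 \left(1 + 0\right)\right) = - 80 \left(2 \cdot \frac{11}{8} \frac{1}{\frac{115}{8}} + 0 \cdot 1\right) = - 80 \left(2 \cdot \frac{11}{8} \cdot \frac{8}{115} + 0\right) = - 80 \left(\frac{22}{115} + 0\right) = \left(-80\right) \frac{22}{115} = - \frac{352}{23}$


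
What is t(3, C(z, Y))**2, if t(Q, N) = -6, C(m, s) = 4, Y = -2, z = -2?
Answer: 36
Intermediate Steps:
t(3, C(z, Y))**2 = (-6)**2 = 36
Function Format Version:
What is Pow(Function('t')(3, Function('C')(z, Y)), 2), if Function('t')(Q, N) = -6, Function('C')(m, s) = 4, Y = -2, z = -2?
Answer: 36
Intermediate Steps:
Pow(Function('t')(3, Function('C')(z, Y)), 2) = Pow(-6, 2) = 36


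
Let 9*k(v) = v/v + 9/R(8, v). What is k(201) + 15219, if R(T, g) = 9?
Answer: 136973/9 ≈ 15219.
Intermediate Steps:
k(v) = 2/9 (k(v) = (v/v + 9/9)/9 = (1 + 9*(1/9))/9 = (1 + 1)/9 = (1/9)*2 = 2/9)
k(201) + 15219 = 2/9 + 15219 = 136973/9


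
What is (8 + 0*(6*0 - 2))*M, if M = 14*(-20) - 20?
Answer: -2400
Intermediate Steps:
M = -300 (M = -280 - 20 = -300)
(8 + 0*(6*0 - 2))*M = (8 + 0*(6*0 - 2))*(-300) = (8 + 0*(0 - 2))*(-300) = (8 + 0*(-2))*(-300) = (8 + 0)*(-300) = 8*(-300) = -2400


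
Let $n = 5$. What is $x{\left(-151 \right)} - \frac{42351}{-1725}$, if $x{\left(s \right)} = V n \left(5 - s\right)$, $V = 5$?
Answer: $\frac{2256617}{575} \approx 3924.6$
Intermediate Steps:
$x{\left(s \right)} = 125 - 25 s$ ($x{\left(s \right)} = 5 \cdot 5 \left(5 - s\right) = 25 \left(5 - s\right) = 125 - 25 s$)
$x{\left(-151 \right)} - \frac{42351}{-1725} = \left(125 - -3775\right) - \frac{42351}{-1725} = \left(125 + 3775\right) - - \frac{14117}{575} = 3900 + \frac{14117}{575} = \frac{2256617}{575}$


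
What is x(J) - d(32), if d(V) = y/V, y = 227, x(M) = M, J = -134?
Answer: -4515/32 ≈ -141.09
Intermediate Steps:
d(V) = 227/V
x(J) - d(32) = -134 - 227/32 = -4515/32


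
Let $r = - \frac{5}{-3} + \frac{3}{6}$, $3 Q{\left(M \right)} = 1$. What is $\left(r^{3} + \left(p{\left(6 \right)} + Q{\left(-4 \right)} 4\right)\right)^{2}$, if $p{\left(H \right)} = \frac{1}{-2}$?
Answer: $\frac{5650129}{46656} \approx 121.1$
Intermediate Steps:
$p{\left(H \right)} = - \frac{1}{2}$
$Q{\left(M \right)} = \frac{1}{3}$ ($Q{\left(M \right)} = \frac{1}{3} \cdot 1 = \frac{1}{3}$)
$r = \frac{13}{6}$ ($r = \left(-5\right) \left(- \frac{1}{3}\right) + 3 \cdot \frac{1}{6} = \frac{5}{3} + \frac{1}{2} = \frac{13}{6} \approx 2.1667$)
$\left(r^{3} + \left(p{\left(6 \right)} + Q{\left(-4 \right)} 4\right)\right)^{2} = \left(\left(\frac{13}{6}\right)^{3} + \left(- \frac{1}{2} + \frac{1}{3} \cdot 4\right)\right)^{2} = \left(\frac{2197}{216} + \left(- \frac{1}{2} + \frac{4}{3}\right)\right)^{2} = \left(\frac{2197}{216} + \frac{5}{6}\right)^{2} = \left(\frac{2377}{216}\right)^{2} = \frac{5650129}{46656}$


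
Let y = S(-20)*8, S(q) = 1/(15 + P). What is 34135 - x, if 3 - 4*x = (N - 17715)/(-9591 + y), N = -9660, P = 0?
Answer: 9821106917/287714 ≈ 34135.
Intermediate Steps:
S(q) = 1/15 (S(q) = 1/(15 + 0) = 1/15)
y = 8/15 (y = (1/15)*8 = 8/15 ≈ 0.53333)
x = 10473/287714 (x = ¾ - (-9660 - 17715)/(4*(-9591 + 8/15)) = ¾ - (-27375)/(4*(-143857/15)) = ¾ - (-27375)*(-15)/(4*143857) = ¾ - ¼*410625/143857 = ¾ - 410625/575428 = 10473/287714 ≈ 0.036401)
34135 - x = 34135 - 1*10473/287714 = 34135 - 10473/287714 = 9821106917/287714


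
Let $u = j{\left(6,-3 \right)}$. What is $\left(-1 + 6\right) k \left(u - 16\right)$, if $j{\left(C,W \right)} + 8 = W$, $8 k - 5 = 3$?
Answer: $-135$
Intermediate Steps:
$k = 1$ ($k = \frac{5}{8} + \frac{1}{8} \cdot 3 = \frac{5}{8} + \frac{3}{8} = 1$)
$j{\left(C,W \right)} = -8 + W$
$u = -11$ ($u = -8 - 3 = -11$)
$\left(-1 + 6\right) k \left(u - 16\right) = \left(-1 + 6\right) 1 \left(-11 - 16\right) = 5 \cdot 1 \left(-11 - 16\right) = 5 \left(-11 - 16\right) = 5 \left(-27\right) = -135$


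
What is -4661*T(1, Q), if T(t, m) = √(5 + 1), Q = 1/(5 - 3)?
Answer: -4661*√6 ≈ -11417.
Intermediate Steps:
Q = ½ (Q = 1/2 = ½ ≈ 0.50000)
T(t, m) = √6
-4661*T(1, Q) = -4661*√6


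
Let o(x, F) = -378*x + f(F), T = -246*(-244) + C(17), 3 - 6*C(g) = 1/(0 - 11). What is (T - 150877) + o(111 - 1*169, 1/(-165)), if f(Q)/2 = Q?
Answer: -11373202/165 ≈ -68929.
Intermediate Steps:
f(Q) = 2*Q
C(g) = 17/33 (C(g) = ½ - 1/(6*(0 - 11)) = ½ - ⅙/(-11) = ½ - ⅙*(-1/11) = ½ + 1/66 = 17/33)
T = 1980809/33 (T = -246*(-244) + 17/33 = 60024 + 17/33 = 1980809/33 ≈ 60025.)
o(x, F) = -378*x + 2*F
(T - 150877) + o(111 - 1*169, 1/(-165)) = (1980809/33 - 150877) + (-378*(111 - 1*169) + 2/(-165)) = -2998132/33 + (-378*(111 - 169) + 2*(-1/165)) = -2998132/33 + (-378*(-58) - 2/165) = -2998132/33 + (21924 - 2/165) = -2998132/33 + 3617458/165 = -11373202/165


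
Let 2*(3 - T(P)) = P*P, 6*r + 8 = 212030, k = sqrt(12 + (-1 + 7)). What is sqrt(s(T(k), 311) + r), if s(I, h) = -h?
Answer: sqrt(35026) ≈ 187.15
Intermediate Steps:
k = 3*sqrt(2) (k = sqrt(12 + 6) = sqrt(18) = 3*sqrt(2) ≈ 4.2426)
r = 35337 (r = -4/3 + (1/6)*212030 = -4/3 + 106015/3 = 35337)
T(P) = 3 - P**2/2 (T(P) = 3 - P*P/2 = 3 - P**2/2)
sqrt(s(T(k), 311) + r) = sqrt(-1*311 + 35337) = sqrt(-311 + 35337) = sqrt(35026)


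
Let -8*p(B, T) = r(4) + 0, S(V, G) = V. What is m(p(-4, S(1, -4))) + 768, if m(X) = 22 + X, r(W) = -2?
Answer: 3161/4 ≈ 790.25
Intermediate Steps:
p(B, T) = ¼ (p(B, T) = -(-2 + 0)/8 = -⅛*(-2) = ¼)
m(p(-4, S(1, -4))) + 768 = (22 + ¼) + 768 = 89/4 + 768 = 3161/4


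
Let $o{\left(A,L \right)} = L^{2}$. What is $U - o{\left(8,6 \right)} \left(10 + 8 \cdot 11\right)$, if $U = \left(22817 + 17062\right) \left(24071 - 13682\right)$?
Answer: $414299403$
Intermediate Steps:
$U = 414302931$ ($U = 39879 \cdot 10389 = 414302931$)
$U - o{\left(8,6 \right)} \left(10 + 8 \cdot 11\right) = 414302931 - 6^{2} \left(10 + 8 \cdot 11\right) = 414302931 - 36 \left(10 + 88\right) = 414302931 - 36 \cdot 98 = 414302931 - 3528 = 414299403$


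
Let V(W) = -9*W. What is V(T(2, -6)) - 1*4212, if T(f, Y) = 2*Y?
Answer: -4104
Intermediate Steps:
V(T(2, -6)) - 1*4212 = -18*(-6) - 1*4212 = -9*(-12) - 4212 = 108 - 4212 = -4104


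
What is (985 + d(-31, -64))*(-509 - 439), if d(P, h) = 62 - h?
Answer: -1053228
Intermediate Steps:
(985 + d(-31, -64))*(-509 - 439) = (985 + (62 - 1*(-64)))*(-509 - 439) = (985 + (62 + 64))*(-948) = (985 + 126)*(-948) = 1111*(-948) = -1053228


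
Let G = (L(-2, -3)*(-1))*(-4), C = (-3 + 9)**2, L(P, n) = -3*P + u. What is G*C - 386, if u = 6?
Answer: 1342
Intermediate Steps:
L(P, n) = 6 - 3*P (L(P, n) = -3*P + 6 = 6 - 3*P)
C = 36 (C = 6**2 = 36)
G = 48 (G = ((6 - 3*(-2))*(-1))*(-4) = ((6 + 6)*(-1))*(-4) = (12*(-1))*(-4) = -12*(-4) = 48)
G*C - 386 = 48*36 - 386 = 1728 - 386 = 1342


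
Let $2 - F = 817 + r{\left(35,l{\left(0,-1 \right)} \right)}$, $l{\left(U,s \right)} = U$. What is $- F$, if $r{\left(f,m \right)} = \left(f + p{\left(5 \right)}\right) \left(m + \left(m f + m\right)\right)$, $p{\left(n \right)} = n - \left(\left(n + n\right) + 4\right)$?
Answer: $815$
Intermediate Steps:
$p{\left(n \right)} = -4 - n$ ($p{\left(n \right)} = n - \left(2 n + 4\right) = n - \left(4 + 2 n\right) = -4 - n$)
$r{\left(f,m \right)} = \left(-9 + f\right) \left(2 m + f m\right)$ ($r{\left(f,m \right)} = \left(f - 9\right) \left(m + \left(m f + m\right)\right) = \left(f - 9\right) \left(m + \left(f m + m\right)\right) = \left(f - 9\right) \left(m + \left(m + f m\right)\right) = \left(-9 + f\right) \left(2 m + f m\right)$)
$F = -815$ ($F = 2 - \left(817 + 0 \left(-18 + 35^{2} - 245\right)\right) = 2 - \left(817 + 0 \left(-18 + 1225 - 245\right)\right) = 2 - \left(817 + 0 \cdot 962\right) = 2 - \left(817 + 0\right) = 2 - 817 = -815$)
$- F = \left(-1\right) \left(-815\right) = 815$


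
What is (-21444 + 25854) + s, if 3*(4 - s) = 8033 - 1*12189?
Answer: 17398/3 ≈ 5799.3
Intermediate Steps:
s = 4168/3 (s = 4 - (8033 - 1*12189)/3 = 4 - (8033 - 12189)/3 = 4 - ⅓*(-4156) = 4 + 4156/3 = 4168/3 ≈ 1389.3)
(-21444 + 25854) + s = (-21444 + 25854) + 4168/3 = 4410 + 4168/3 = 17398/3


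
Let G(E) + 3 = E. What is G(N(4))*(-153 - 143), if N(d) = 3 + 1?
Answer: -296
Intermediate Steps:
N(d) = 4
G(E) = -3 + E
G(N(4))*(-153 - 143) = (-3 + 4)*(-153 - 143) = 1*(-296) = -296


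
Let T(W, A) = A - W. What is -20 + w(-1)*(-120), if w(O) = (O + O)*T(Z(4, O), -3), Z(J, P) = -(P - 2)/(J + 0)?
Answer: -920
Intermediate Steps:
Z(J, P) = -(-2 + P)/J
w(O) = 2*O*(-7/2 + O/4) (w(O) = (O + O)*(-3 - (2 - O)/4) = (2*O)*(-3 - (2 - O)/4) = (2*O)*(-3 - (½ - O/4)) = (2*O)*(-3 + (-½ + O/4)) = (2*O)*(-7/2 + O/4) = 2*O*(-7/2 + O/4))
-20 + w(-1)*(-120) = -20 + ((½)*(-1)*(-14 - 1))*(-120) = -20 + ((½)*(-1)*(-15))*(-120) = -20 + (15/2)*(-120) = -20 - 900 = -920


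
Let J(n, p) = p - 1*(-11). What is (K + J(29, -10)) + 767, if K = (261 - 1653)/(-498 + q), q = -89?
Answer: 452208/587 ≈ 770.37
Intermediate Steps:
J(n, p) = 11 + p (J(n, p) = p + 11 = 11 + p)
K = 1392/587 (K = (261 - 1653)/(-498 - 89) = -1392/(-587) = -1392*(-1/587) = 1392/587 ≈ 2.3714)
(K + J(29, -10)) + 767 = (1392/587 + (11 - 10)) + 767 = (1392/587 + 1) + 767 = 1979/587 + 767 = 452208/587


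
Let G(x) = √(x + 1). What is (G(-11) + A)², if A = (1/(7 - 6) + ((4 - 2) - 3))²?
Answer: -10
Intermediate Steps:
G(x) = √(1 + x)
A = 0 (A = (1/1 + (2 - 3))² = (1 - 1)² = 0² = 0)
(G(-11) + A)² = (√(1 - 11) + 0)² = (√(-10) + 0)² = (I*√10 + 0)² = (I*√10)² = -10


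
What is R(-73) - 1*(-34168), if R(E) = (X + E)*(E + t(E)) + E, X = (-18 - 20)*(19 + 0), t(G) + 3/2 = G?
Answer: 302715/2 ≈ 1.5136e+5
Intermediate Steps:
t(G) = -3/2 + G
X = -722 (X = -38*19 = -722)
R(E) = E + (-722 + E)*(-3/2 + 2*E) (R(E) = (-722 + E)*(E + (-3/2 + E)) + E = (-722 + E)*(-3/2 + 2*E) + E = E + (-722 + E)*(-3/2 + 2*E))
R(-73) - 1*(-34168) = (1083 + 2*(-73)² - 2889/2*(-73)) - 1*(-34168) = (1083 + 2*5329 + 210897/2) + 34168 = (1083 + 10658 + 210897/2) + 34168 = 234379/2 + 34168 = 302715/2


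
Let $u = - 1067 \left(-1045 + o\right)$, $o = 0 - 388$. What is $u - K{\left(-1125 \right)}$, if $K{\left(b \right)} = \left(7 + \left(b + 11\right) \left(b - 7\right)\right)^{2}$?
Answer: $-1590258184014$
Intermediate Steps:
$o = -388$
$u = 1529011$ ($u = - 1067 \left(-1045 - 388\right) = \left(-1067\right) \left(-1433\right) = 1529011$)
$K{\left(b \right)} = \left(7 + \left(-7 + b\right) \left(11 + b\right)\right)^{2}$ ($K{\left(b \right)} = \left(7 + \left(11 + b\right) \left(-7 + b\right)\right)^{2} = \left(7 + \left(-7 + b\right) \left(11 + b\right)\right)^{2}$)
$u - K{\left(-1125 \right)} = 1529011 - \left(-70 + \left(-1125\right)^{2} + 4 \left(-1125\right)\right)^{2} = 1529011 - \left(-70 + 1265625 - 4500\right)^{2} = 1529011 - 1261055^{2} = 1529011 - 1590259713025 = -1590258184014$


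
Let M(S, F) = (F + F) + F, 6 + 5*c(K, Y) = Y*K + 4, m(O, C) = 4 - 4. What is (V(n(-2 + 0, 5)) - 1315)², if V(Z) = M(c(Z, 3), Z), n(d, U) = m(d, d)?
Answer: 1729225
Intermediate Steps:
m(O, C) = 0
c(K, Y) = -⅖ + K*Y/5 (c(K, Y) = -6/5 + (Y*K + 4)/5 = -6/5 + (K*Y + 4)/5 = -6/5 + (4 + K*Y)/5 = -6/5 + (⅘ + K*Y/5) = -⅖ + K*Y/5)
n(d, U) = 0
M(S, F) = 3*F (M(S, F) = 2*F + F = 3*F)
V(Z) = 3*Z
(V(n(-2 + 0, 5)) - 1315)² = (3*0 - 1315)² = (0 - 1315)² = (-1315)² = 1729225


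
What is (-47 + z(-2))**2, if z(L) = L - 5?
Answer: 2916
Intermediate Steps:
z(L) = -5 + L
(-47 + z(-2))**2 = (-47 + (-5 - 2))**2 = (-47 - 7)**2 = (-54)**2 = 2916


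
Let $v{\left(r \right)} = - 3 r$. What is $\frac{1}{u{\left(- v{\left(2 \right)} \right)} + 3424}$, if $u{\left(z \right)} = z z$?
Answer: $\frac{1}{3460} \approx 0.00028902$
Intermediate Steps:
$u{\left(z \right)} = z^{2}$
$\frac{1}{u{\left(- v{\left(2 \right)} \right)} + 3424} = \frac{1}{\left(- \left(-3\right) 2\right)^{2} + 3424} = \frac{1}{\left(\left(-1\right) \left(-6\right)\right)^{2} + 3424} = \frac{1}{6^{2} + 3424} = \frac{1}{36 + 3424} = \frac{1}{3460}$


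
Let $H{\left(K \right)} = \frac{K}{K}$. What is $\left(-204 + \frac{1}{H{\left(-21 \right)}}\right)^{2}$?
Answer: $41209$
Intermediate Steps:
$H{\left(K \right)} = 1$
$\left(-204 + \frac{1}{H{\left(-21 \right)}}\right)^{2} = \left(-204 + 1^{-1}\right)^{2} = \left(-204 + 1\right)^{2} = \left(-203\right)^{2} = 41209$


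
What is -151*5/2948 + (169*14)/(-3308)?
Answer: -2368127/2437996 ≈ -0.97134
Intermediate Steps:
-151*5/2948 + (169*14)/(-3308) = -755*1/2948 + 2366*(-1/3308) = -755/2948 - 1183/1654 = -2368127/2437996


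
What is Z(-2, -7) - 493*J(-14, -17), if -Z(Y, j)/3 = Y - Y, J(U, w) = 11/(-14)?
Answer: 5423/14 ≈ 387.36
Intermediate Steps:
J(U, w) = -11/14 (J(U, w) = 11*(-1/14) = -11/14)
Z(Y, j) = 0 (Z(Y, j) = -3*(Y - Y) = -3*0 = 0)
Z(-2, -7) - 493*J(-14, -17) = 0 - 493*(-11/14) = 0 + 5423/14 = 5423/14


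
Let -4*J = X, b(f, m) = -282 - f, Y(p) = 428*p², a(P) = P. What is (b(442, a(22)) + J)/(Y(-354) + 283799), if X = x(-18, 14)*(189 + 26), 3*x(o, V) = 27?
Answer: -4831/215676188 ≈ -2.2399e-5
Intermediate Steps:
x(o, V) = 9 (x(o, V) = (⅓)*27 = 9)
X = 1935 (X = 9*(189 + 26) = 9*215 = 1935)
J = -1935/4 (J = -¼*1935 = -1935/4 ≈ -483.75)
(b(442, a(22)) + J)/(Y(-354) + 283799) = ((-282 - 1*442) - 1935/4)/(428*(-354)² + 283799) = ((-282 - 442) - 1935/4)/(428*125316 + 283799) = (-724 - 1935/4)/(53635248 + 283799) = -4831/4/53919047 = -4831/4*1/53919047 = -4831/215676188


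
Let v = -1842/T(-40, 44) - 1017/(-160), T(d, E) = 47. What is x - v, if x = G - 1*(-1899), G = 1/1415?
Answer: 4111255987/2128160 ≈ 1931.8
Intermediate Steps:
G = 1/1415 ≈ 0.00070671
v = -246921/7520 (v = -1842/47 - 1017/(-160) = -1842*1/47 - 1017*(-1/160) = -1842/47 + 1017/160 = -246921/7520 ≈ -32.835)
x = 2687086/1415 (x = 1/1415 - 1*(-1899) = 1/1415 + 1899 = 2687086/1415 ≈ 1899.0)
x - v = 2687086/1415 - 1*(-246921/7520) = 2687086/1415 + 246921/7520 = 4111255987/2128160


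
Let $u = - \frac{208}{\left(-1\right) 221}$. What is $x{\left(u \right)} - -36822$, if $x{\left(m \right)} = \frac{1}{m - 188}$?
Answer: $\frac{117093943}{3180} \approx 36822.0$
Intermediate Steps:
$u = \frac{16}{17}$ ($u = - \frac{208}{-221} = \left(-208\right) \left(- \frac{1}{221}\right) = \frac{16}{17} \approx 0.94118$)
$x{\left(m \right)} = \frac{1}{-188 + m}$
$x{\left(u \right)} - -36822 = \frac{1}{-188 + \frac{16}{17}} - -36822 = \frac{1}{- \frac{3180}{17}} + 36822 = - \frac{17}{3180} + 36822 = \frac{117093943}{3180}$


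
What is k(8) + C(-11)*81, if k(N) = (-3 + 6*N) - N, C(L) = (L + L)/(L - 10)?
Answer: 853/7 ≈ 121.86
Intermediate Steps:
C(L) = 2*L/(-10 + L) (C(L) = (2*L)/(-10 + L) = 2*L/(-10 + L))
k(N) = -3 + 5*N
k(8) + C(-11)*81 = (-3 + 5*8) + (2*(-11)/(-10 - 11))*81 = (-3 + 40) + (2*(-11)/(-21))*81 = 37 + (2*(-11)*(-1/21))*81 = 37 + (22/21)*81 = 37 + 594/7 = 853/7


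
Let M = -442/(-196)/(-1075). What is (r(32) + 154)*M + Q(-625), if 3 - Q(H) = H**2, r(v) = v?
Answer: -20576034403/52675 ≈ -3.9062e+5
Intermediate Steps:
M = -221/105350 (M = -442*(-1/196)*(-1/1075) = (221/98)*(-1/1075) = -221/105350 ≈ -0.0020978)
Q(H) = 3 - H**2
(r(32) + 154)*M + Q(-625) = (32 + 154)*(-221/105350) + (3 - 1*(-625)**2) = 186*(-221/105350) + (3 - 1*390625) = -20553/52675 + (3 - 390625) = -20553/52675 - 390622 = -20576034403/52675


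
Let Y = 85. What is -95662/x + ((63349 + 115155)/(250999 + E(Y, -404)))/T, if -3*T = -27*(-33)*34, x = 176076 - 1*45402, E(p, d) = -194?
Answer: -20191639225573/27579062297655 ≈ -0.73214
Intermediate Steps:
x = 130674 (x = 176076 - 45402 = 130674)
T = -10098 (T = -(-27*(-33))*34/3 = -297*34 = -⅓*30294 = -10098)
-95662/x + ((63349 + 115155)/(250999 + E(Y, -404)))/T = -95662/130674 + ((63349 + 115155)/(250999 - 194))/(-10098) = -95662*1/130674 + (178504/250805)*(-1/10098) = -47831/65337 + (178504*(1/250805))*(-1/10098) = -47831/65337 + (178504/250805)*(-1/10098) = -47831/65337 - 89252/1266314445 = -20191639225573/27579062297655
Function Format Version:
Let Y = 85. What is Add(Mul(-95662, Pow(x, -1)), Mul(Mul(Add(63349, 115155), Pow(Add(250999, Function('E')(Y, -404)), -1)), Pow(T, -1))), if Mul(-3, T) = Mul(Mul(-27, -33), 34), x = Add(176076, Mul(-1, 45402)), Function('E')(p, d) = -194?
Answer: Rational(-20191639225573, 27579062297655) ≈ -0.73214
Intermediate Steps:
x = 130674 (x = Add(176076, -45402) = 130674)
T = -10098 (T = Mul(Rational(-1, 3), Mul(Mul(-27, -33), 34)) = Mul(Rational(-1, 3), Mul(891, 34)) = Mul(Rational(-1, 3), 30294) = -10098)
Add(Mul(-95662, Pow(x, -1)), Mul(Mul(Add(63349, 115155), Pow(Add(250999, Function('E')(Y, -404)), -1)), Pow(T, -1))) = Add(Mul(-95662, Pow(130674, -1)), Mul(Mul(Add(63349, 115155), Pow(Add(250999, -194), -1)), Pow(-10098, -1))) = Add(Mul(-95662, Rational(1, 130674)), Mul(Mul(178504, Pow(250805, -1)), Rational(-1, 10098))) = Add(Rational(-47831, 65337), Mul(Mul(178504, Rational(1, 250805)), Rational(-1, 10098))) = Add(Rational(-47831, 65337), Mul(Rational(178504, 250805), Rational(-1, 10098))) = Add(Rational(-47831, 65337), Rational(-89252, 1266314445)) = Rational(-20191639225573, 27579062297655)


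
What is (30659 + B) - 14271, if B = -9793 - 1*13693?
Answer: -7098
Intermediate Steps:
B = -23486 (B = -9793 - 13693 = -23486)
(30659 + B) - 14271 = (30659 - 23486) - 14271 = 7173 - 14271 = -7098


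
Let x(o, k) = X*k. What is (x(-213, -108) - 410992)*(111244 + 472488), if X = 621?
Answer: -279058919920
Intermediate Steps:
x(o, k) = 621*k
(x(-213, -108) - 410992)*(111244 + 472488) = (621*(-108) - 410992)*(111244 + 472488) = (-67068 - 410992)*583732 = -478060*583732 = -279058919920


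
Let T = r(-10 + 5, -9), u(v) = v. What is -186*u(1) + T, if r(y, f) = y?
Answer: -191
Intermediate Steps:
T = -5 (T = -10 + 5 = -5)
-186*u(1) + T = -186*1 - 5 = -186 - 5 = -191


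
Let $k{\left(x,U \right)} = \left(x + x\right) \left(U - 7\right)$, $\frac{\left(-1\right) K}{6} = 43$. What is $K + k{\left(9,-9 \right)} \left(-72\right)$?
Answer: $20478$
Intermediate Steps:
$K = -258$ ($K = \left(-6\right) 43 = -258$)
$k{\left(x,U \right)} = 2 x \left(-7 + U\right)$
$K + k{\left(9,-9 \right)} \left(-72\right) = -258 + 2 \cdot 9 \left(-7 - 9\right) \left(-72\right) = -258 + 2 \cdot 9 \left(-16\right) \left(-72\right) = -258 - -20736 = -258 + 20736 = 20478$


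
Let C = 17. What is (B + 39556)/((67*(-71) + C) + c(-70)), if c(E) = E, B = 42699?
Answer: -16451/962 ≈ -17.101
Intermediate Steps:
(B + 39556)/((67*(-71) + C) + c(-70)) = (42699 + 39556)/((67*(-71) + 17) - 70) = 82255/((-4757 + 17) - 70) = 82255/(-4740 - 70) = 82255/(-4810) = 82255*(-1/4810) = -16451/962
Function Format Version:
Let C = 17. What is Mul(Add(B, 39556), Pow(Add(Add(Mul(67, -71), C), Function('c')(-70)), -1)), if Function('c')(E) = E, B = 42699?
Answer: Rational(-16451, 962) ≈ -17.101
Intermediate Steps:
Mul(Add(B, 39556), Pow(Add(Add(Mul(67, -71), C), Function('c')(-70)), -1)) = Mul(Add(42699, 39556), Pow(Add(Add(Mul(67, -71), 17), -70), -1)) = Mul(82255, Pow(Add(Add(-4757, 17), -70), -1)) = Mul(82255, Pow(Add(-4740, -70), -1)) = Mul(82255, Pow(-4810, -1)) = Mul(82255, Rational(-1, 4810)) = Rational(-16451, 962)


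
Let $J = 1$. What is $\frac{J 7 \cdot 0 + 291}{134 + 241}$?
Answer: $\frac{97}{125} \approx 0.776$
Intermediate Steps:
$\frac{J 7 \cdot 0 + 291}{134 + 241} = \frac{1 \cdot 7 \cdot 0 + 291}{134 + 241} = \frac{7 \cdot 0 + 291}{375} = \left(0 + 291\right) \frac{1}{375} = 291 \cdot \frac{1}{375} = \frac{97}{125}$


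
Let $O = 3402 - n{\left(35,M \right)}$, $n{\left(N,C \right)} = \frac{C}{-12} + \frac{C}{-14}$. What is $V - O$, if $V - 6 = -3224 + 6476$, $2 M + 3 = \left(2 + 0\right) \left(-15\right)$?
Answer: $- \frac{7921}{56} \approx -141.45$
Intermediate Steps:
$M = - \frac{33}{2}$ ($M = - \frac{3}{2} + \frac{\left(2 + 0\right) \left(-15\right)}{2} = - \frac{3}{2} + \frac{2 \left(-15\right)}{2} = - \frac{3}{2} + \frac{1}{2} \left(-30\right) = - \frac{3}{2} - 15 = - \frac{33}{2} \approx -16.5$)
$n{\left(N,C \right)} = - \frac{13 C}{84}$ ($n{\left(N,C \right)} = C \left(- \frac{1}{12}\right) + C \left(- \frac{1}{14}\right) = - \frac{C}{12} - \frac{C}{14} = - \frac{13 C}{84}$)
$O = \frac{190369}{56}$ ($O = 3402 - \left(- \frac{13}{84}\right) \left(- \frac{33}{2}\right) = 3402 - \frac{143}{56} = \frac{190369}{56} \approx 3399.4$)
$V = 3258$ ($V = 6 + \left(-3224 + 6476\right) = 6 + 3252 = 3258$)
$V - O = 3258 - \frac{190369}{56} = - \frac{7921}{56}$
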